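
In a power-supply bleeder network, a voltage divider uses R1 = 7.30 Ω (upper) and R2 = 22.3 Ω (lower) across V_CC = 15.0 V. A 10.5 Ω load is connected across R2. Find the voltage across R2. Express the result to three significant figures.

The load sits in parallel with R2, giving an effective lower resistance R2' = R2·R_L/(R2+R_L) = 7.139 Ω.
Voltage divider with the loaded lower leg: V_out = 15.0 × 7.139/(7.30 + 7.139) = 15.0 × 0.4944 = 7.416 V.

V_out ≈ 7.42 V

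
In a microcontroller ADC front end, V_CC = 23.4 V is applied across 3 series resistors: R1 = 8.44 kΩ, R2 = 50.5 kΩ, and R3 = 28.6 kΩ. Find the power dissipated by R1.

P ≈ 0.603 mW

The common current is I = 23.4/87.54 = 0.2673 mA.
P = I²R = 0.07145 × 8.44 = 0.6031 mW.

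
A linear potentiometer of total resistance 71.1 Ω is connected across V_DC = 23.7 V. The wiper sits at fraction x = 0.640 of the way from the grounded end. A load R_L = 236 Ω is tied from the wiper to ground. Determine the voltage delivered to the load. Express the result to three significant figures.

V_out ≈ 14.2 V

Lower segment x·R_p = 45.50 Ω; upper segment (1−x)·R_p = 25.60 Ω.
(x·R_p) ‖ R_L = 38.15 Ω.
V_out = 23.7 × 38.15/(25.60 + 38.15) = 14.18 V.
(Unloaded: V_out = x·V_DC = 15.2 V.)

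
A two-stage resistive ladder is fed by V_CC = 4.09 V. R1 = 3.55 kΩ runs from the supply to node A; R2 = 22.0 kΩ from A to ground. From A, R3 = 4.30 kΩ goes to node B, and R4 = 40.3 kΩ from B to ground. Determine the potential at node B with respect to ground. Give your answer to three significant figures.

V_B ≈ 2.98 V

Looking into the second stage from A: R3 + R4 = 44.60 kΩ appears in parallel with R2.
R2 ‖ (R3+R4) = 14.73 kΩ.
So V_A = 4.09 × 0.8058 = 3.296 V.
V_B = V_A × 0.9036 = 2.978 V.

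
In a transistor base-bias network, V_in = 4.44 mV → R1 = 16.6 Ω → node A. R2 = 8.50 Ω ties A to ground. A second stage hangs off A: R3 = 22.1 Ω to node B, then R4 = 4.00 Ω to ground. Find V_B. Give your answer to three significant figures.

V_B ≈ 0.190 mV

Node A sees R2 in parallel with the series input of stage 2, R3 + R4 = 26.10 Ω.
Effective lower resistance at A: R2 ‖ 26.10 = 6.412 Ω.
So V_A = 4.44 × 0.2786 = 1.237 mV.
Stage 2 is unloaded, so V_B = V_A · R4/(R3+R4) = 1.237 × 4.00/26.10 = 0.1896 mV.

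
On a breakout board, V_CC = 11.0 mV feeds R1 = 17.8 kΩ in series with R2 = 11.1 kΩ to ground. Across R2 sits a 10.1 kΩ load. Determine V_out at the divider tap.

R2 ‖ R_L = (11.1 × 10.1)/(11.1 + 10.1) = 5.288 kΩ.
Now apply the divider: V_out = 11.0 × 0.2290 = 2.519 mV.

V_out ≈ 2.52 mV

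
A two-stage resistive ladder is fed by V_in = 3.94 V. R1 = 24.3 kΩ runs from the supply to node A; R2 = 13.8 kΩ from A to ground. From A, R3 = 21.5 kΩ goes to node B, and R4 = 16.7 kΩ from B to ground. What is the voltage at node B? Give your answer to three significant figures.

V_B ≈ 0.507 V

Node A sees R2 in parallel with the series input of stage 2, R3 + R4 = 38.20 kΩ.
Effective lower resistance at A: R2 ‖ 38.20 = 10.14 kΩ.
First divider: V_A = V_in · 10.14/(24.3 + 10.14) = 1.160 V.
Then the unloaded second divider: V_B = V_A × R4/(R3+R4) = 1.160 × 0.4372 = 0.5071 V.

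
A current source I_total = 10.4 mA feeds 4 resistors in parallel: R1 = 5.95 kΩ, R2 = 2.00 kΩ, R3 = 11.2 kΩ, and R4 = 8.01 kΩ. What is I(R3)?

I ≈ 1.05 mA

ΣG = 1/5.95 + 1/2.00 + 1/11.2 + 1/8.01 = 0.8822.
R3 takes the fraction G_k/ΣG = 0.08929/0.8822 = 0.1012, so I = 10.4 × 0.1012 = 1.053 mA.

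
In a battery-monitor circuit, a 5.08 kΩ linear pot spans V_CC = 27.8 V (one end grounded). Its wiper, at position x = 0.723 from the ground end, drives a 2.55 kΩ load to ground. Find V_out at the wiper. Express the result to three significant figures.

Lower segment x·R_p = 3.673 kΩ; upper segment (1−x)·R_p = 1.407 kΩ.
Lower segment in parallel with the load: 3.673 ‖ 2.55 = 1.505 kΩ.
Loaded-divider output: V_out = 27.8 × 0.5168 = 14.37 V.

V_out ≈ 14.4 V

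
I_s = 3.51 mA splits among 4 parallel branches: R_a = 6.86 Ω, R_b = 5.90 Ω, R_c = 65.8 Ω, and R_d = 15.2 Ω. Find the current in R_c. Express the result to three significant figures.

Conductances: ΣG = 1/6.86 + 1/5.90 + 1/65.8 + 1/15.2 = 0.3963 (1/Ω).
By the current-divider rule, I = I_s · G_k/ΣG = 3.51 × 0.03835 = 0.1346 mA.

I ≈ 0.135 mA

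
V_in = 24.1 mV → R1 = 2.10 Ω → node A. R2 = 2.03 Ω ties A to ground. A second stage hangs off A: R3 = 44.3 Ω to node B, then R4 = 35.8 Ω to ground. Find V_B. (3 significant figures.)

V_B ≈ 5.23 mV

Looking into the second stage from A: R3 + R4 = 80.10 Ω appears in parallel with R2.
Effective lower resistance at A: R2 ‖ 80.10 = 1.980 Ω.
V_A = 24.1 × 1.980/(2.10 + 1.980) = 11.70 mV.
Then the unloaded second divider: V_B = V_A × R4/(R3+R4) = 11.70 × 0.4469 = 5.227 mV.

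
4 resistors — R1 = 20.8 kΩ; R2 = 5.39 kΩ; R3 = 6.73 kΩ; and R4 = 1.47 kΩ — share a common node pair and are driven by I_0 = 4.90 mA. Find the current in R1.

ΣG = 1/20.8 + 1/5.39 + 1/6.73 + 1/1.47 = 1.062.
By the current-divider rule, I = I_0 · G_k/ΣG = 4.90 × 0.04525 = 0.2217 mA.

I ≈ 0.222 mA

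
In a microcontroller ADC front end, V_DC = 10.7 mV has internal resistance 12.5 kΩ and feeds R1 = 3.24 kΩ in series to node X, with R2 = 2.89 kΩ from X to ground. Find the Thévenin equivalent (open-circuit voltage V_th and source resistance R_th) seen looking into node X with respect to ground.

V_th ≈ 1.66 mV, R_th ≈ 2.44 kΩ

R1' = 12.5 + 3.24 = 15.74 kΩ (source resistance + R1).
V_th is the unloaded tap voltage: V_DC · R2/(R1'+R2) = 10.7 × 0.1551 = 1.660 mV.
With V_DC suppressed (replaced by a short), R_th = R1' ‖ R2 = (15.74 × 2.89)/(15.74 + 2.89) = 2.442 kΩ.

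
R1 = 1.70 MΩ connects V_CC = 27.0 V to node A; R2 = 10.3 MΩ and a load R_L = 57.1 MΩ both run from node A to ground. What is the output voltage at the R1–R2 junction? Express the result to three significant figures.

V_out ≈ 22.6 V

First combine the lower leg with the load: R2 ‖ R_L = 8.726 MΩ.
Now apply the divider: V_out = 27.0 × 0.8369 = 22.60 V.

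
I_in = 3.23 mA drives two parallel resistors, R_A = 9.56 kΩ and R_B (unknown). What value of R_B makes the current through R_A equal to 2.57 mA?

R_B ≈ 37.2 kΩ

In a two-way split, I_A/I_in = R_B/(R_A + R_B).
With f = 0.7957, R_B = R_A · f/(1−f) = 9.56 × 3.894 = 37.23 kΩ.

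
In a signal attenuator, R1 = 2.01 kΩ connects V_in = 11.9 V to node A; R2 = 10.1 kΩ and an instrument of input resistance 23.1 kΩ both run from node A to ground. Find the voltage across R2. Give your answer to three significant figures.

R2 ‖ R_L = (10.1 × 23.1)/(10.1 + 23.1) = 7.027 kΩ.
Voltage divider with the loaded lower leg: V_out = 11.9 × 7.027/(2.01 + 7.027) = 11.9 × 0.7776 = 9.253 V.

V_out ≈ 9.25 V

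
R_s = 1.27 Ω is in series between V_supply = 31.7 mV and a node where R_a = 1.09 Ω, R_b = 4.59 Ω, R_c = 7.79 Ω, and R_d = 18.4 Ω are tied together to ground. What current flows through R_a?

I ≈ 10.9 mA

Parallel bank: R_p = 1/(1/1.09 + 1/4.59 + 1/7.79 + 1/18.4) = 0.7587 Ω.
V_A by voltage divider: V_A = 31.7 × 0.7587/(1.27 + 0.7587) = 11.86 mV.
Branch current I = V_A/R_a = 11.86/1.09 = 10.88 mA.
(Equivalently: I_total = 15.63 mA, then current-divider fraction G_k/ΣG = 0.6961.)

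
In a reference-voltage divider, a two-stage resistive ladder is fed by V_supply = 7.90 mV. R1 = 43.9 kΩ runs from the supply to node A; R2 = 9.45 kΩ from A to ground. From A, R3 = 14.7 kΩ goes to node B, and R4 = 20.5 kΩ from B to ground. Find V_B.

Node A sees R2 in parallel with the series input of stage 2, R3 + R4 = 35.20 kΩ.
Effective lower resistance at A: R2 ‖ 35.20 = 7.450 kΩ.
First divider: V_A = V_supply · 7.450/(43.9 + 7.450) = 1.146 mV.
Stage 2 is unloaded, so V_B = V_A · R4/(R3+R4) = 1.146 × 20.5/35.20 = 0.6675 mV.

V_B ≈ 0.668 mV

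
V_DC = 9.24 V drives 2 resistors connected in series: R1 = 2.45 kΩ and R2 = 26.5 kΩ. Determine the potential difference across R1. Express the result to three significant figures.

V ≈ 0.782 V

Total series resistance ΣR = 2.45 + 26.5 = 28.95 kΩ.
By the voltage-divider rule, V = 9.24 × 2.450/28.95 = 0.7820 V.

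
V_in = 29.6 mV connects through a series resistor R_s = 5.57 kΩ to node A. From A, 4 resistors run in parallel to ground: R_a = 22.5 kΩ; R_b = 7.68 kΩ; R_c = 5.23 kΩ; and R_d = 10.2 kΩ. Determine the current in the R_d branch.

I ≈ 0.810 µA

Equivalent of the parallel group: R_p = 2.156 kΩ.
V_A by voltage divider: V_A = 29.6 × 2.156/(5.57 + 2.156) = 8.259 mV.
Branch current I = V_A/R_d = 8.259/10.2 = 0.8097 µA.
(Equivalently: I_total = 3.831 µA, then current-divider fraction G_k/ΣG = 0.2113.)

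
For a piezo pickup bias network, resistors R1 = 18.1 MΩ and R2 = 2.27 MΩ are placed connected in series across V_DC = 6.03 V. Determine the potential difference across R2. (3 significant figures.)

V ≈ 0.672 V

Series total: ΣR = 18.1 + 2.27 = 20.37 MΩ.
By the voltage-divider rule, V = 6.03 × 2.270/20.37 = 0.6720 V.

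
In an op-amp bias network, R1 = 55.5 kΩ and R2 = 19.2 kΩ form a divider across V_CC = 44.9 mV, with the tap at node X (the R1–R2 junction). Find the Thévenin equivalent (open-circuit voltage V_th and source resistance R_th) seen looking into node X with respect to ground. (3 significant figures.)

Open-circuit (no load on X): V_th = V_CC · R2/(R1 + R2) = 44.9 × 19.2/(55.50 + 19.2) = 11.54 mV.
Looking into X with the source shorted: R_th = R1·R2/(R1+R2) = 55.50 × 19.2/74.70 = 14.27 kΩ.

V_th ≈ 11.5 mV, R_th ≈ 14.3 kΩ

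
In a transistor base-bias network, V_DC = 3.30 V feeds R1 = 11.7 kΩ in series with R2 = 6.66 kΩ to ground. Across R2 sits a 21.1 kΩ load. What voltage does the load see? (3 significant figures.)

First combine the lower leg with the load: R2 ‖ R_L = 5.062 kΩ.
Then V_out = V_DC · R2'/(R1 + R2') = 3.30 × 5.062/16.76 = 0.9966 V.
(Unloaded it would be 1.20 V; the load pulls it down.)

V_out ≈ 0.997 V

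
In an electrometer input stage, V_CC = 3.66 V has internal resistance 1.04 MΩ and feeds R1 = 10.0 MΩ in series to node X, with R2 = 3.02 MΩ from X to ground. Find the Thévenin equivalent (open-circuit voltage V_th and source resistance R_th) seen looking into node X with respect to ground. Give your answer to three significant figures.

V_th ≈ 0.786 V, R_th ≈ 2.37 MΩ

R1' = 1.04 + 10.0 = 11.04 MΩ (source resistance + R1).
Open-circuit (no load on X): V_th = V_CC · R2/(R1' + R2) = 3.66 × 3.02/(11.04 + 3.02) = 0.7861 V.
Zeroing V_CC shorts the top of R1' to ground, so R_th = R1' ‖ R2 = 2.371 MΩ.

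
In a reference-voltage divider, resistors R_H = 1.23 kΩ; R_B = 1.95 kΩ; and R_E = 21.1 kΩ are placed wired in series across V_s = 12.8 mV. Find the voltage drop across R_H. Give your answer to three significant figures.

Total series resistance ΣR = 1.23 + 1.95 + 21.1 = 24.28 kΩ.
By the voltage-divider rule, V = 12.8 × 1.230/24.28 = 0.6484 mV.

V ≈ 0.648 mV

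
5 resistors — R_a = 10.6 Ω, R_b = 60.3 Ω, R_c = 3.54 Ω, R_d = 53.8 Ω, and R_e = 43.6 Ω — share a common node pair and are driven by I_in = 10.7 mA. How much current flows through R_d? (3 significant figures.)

I ≈ 0.457 mA

Conductances: ΣG = 1/10.6 + 1/60.3 + 1/3.54 + 1/53.8 + 1/43.6 = 0.4349 (1/Ω).
By the current-divider rule, I = I_in · G_k/ΣG = 10.7 × 0.04274 = 0.4573 mA.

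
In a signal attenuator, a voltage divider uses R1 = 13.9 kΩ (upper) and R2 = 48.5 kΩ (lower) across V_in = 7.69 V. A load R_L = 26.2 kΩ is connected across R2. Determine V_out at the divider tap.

The load sits in parallel with R2, giving an effective lower resistance R2' = R2·R_L/(R2+R_L) = 17.01 kΩ.
Then V_out = V_in · R2'/(R1 + R2') = 7.69 × 17.01/30.91 = 4.232 V.

V_out ≈ 4.23 V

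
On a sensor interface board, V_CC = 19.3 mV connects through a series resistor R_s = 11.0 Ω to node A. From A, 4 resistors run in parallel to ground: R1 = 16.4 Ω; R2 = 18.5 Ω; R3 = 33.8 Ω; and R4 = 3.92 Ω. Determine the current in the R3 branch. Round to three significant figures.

Parallel bank: R_p = 1/(1/16.4 + 1/18.5 + 1/33.8 + 1/3.92) = 2.502 Ω.
Node voltage V_A = V_CC · R_p/(R_s + R_p) = 19.3 × 0.1853 = 3.576 mV.
Branch current I = V_A/R3 = 3.576/33.8 = 0.1058 mA.

I ≈ 0.106 mA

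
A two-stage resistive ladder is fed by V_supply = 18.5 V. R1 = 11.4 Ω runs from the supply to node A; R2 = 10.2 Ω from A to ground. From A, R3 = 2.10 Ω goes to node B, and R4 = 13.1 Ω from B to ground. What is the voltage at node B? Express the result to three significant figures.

Looking into the second stage from A: R3 + R4 = 15.20 Ω appears in parallel with R2.
R2 ‖ (R3+R4) = 6.104 Ω.
So V_A = 18.5 × 0.3487 = 6.451 V.
Then the unloaded second divider: V_B = V_A × R4/(R3+R4) = 6.451 × 0.8618 = 5.560 V.

V_B ≈ 5.56 V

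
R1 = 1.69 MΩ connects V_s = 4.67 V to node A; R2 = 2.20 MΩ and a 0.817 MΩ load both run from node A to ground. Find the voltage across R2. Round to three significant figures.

V_out ≈ 1.22 V

The load sits in parallel with R2, giving an effective lower resistance R2' = R2·R_L/(R2+R_L) = 0.5958 MΩ.
Now apply the divider: V_out = 4.67 × 0.2606 = 1.217 V.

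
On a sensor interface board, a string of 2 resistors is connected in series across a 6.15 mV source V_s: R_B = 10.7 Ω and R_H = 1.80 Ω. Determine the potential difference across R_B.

V ≈ 5.26 mV

Total series resistance ΣR = 10.7 + 1.80 = 12.50 Ω.
Voltage divider: V = V_s · (10.70 / 12.50) = 6.15 × 0.8560 = 5.264 mV.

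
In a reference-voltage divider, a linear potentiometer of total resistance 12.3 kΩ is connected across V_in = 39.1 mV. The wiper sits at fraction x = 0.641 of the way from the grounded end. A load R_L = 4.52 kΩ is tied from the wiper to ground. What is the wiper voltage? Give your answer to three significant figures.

Split the track: R_lower = x·R_p = 7.884 kΩ, R_upper = (1−x)·R_p = 4.416 kΩ.
R_L loads the lower segment: effective lower R = 2.873 kΩ.
Then V_out = V_in · 2.873/(4.416 + 2.873) = 15.41 mV.

V_out ≈ 15.4 mV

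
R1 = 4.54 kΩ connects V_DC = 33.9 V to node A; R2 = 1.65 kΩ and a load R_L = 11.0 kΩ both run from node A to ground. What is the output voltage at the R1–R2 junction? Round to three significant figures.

V_out ≈ 8.14 V

The load sits in parallel with R2, giving an effective lower resistance R2' = R2·R_L/(R2+R_L) = 1.435 kΩ.
Voltage divider with the loaded lower leg: V_out = 33.9 × 1.435/(4.54 + 1.435) = 33.9 × 0.2401 = 8.141 V.
(Unloaded it would be 9.04 V; the load pulls it down.)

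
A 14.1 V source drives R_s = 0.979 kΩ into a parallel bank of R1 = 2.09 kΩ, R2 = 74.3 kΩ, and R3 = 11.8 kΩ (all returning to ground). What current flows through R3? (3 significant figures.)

Parallel bank: R_p = 1/(1/2.09 + 1/74.3 + 1/11.8) = 1.734 kΩ.
V_A = 14.1 × 1.734/2.713 = 9.012 V.
Branch current I = V_A/R3 = 9.012/11.8 = 0.7637 mA.

I ≈ 0.764 mA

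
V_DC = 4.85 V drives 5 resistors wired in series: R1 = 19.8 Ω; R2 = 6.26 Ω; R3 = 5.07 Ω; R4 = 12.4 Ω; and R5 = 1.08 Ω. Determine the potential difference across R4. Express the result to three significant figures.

V ≈ 1.35 V

Total series resistance ΣR = 19.8 + 6.26 + 5.07 + 12.4 + 1.08 = 44.61 Ω.
V = V_DC · R/ΣR = 4.85 × 0.2780 = 1.348 V.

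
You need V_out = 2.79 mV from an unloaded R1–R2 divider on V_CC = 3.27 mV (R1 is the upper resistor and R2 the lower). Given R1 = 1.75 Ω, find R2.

Required fraction k = V_out/V_CC = 0.8532.
R2 = R1 · 0.8532/(1 − 0.8532) = 10.17 Ω.

R2 ≈ 10.2 Ω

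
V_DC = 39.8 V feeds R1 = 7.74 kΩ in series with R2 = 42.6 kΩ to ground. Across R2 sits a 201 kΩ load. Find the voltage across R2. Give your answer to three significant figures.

The load sits in parallel with R2, giving an effective lower resistance R2' = R2·R_L/(R2+R_L) = 35.15 kΩ.
Then V_out = V_DC · R2'/(R1 + R2') = 39.8 × 35.15/42.89 = 32.62 V.

V_out ≈ 32.6 V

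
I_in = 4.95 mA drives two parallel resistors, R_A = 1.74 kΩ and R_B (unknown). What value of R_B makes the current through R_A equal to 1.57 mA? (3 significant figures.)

Two-branch current divider: I_A = I_in · R_B/(R_A + R_B).
1.57/4.95 = R_B/(R_A + R_B) → R_B = R_A · (0.3172)/(1 − 0.3172) = 1.74 × 0.4645 = 0.8082 kΩ.

R_B ≈ 0.808 kΩ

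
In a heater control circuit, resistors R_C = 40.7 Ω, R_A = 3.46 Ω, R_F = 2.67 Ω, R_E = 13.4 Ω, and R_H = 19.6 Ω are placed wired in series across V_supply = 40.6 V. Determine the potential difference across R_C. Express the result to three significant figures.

V ≈ 20.7 V

ΣR = 40.7 + 3.46 + 2.67 + 13.4 + 19.6 = 79.83 Ω.
V = V_supply · R/ΣR = 40.6 × 0.5098 = 20.70 V.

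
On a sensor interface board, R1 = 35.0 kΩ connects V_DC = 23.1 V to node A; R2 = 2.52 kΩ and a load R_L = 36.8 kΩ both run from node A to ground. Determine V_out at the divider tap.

V_out ≈ 1.46 V

The load sits in parallel with R2, giving an effective lower resistance R2' = R2·R_L/(R2+R_L) = 2.358 kΩ.
Voltage divider with the loaded lower leg: V_out = 23.1 × 2.358/(35.0 + 2.358) = 23.1 × 0.06313 = 1.458 V.
(Unloaded it would be 1.55 V; the load pulls it down.)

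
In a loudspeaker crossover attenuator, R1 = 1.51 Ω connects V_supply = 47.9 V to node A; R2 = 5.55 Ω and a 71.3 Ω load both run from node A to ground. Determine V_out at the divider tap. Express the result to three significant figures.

V_out ≈ 37.0 V

R2 ‖ R_L = (5.55 × 71.3)/(5.55 + 71.3) = 5.149 Ω.
Voltage divider with the loaded lower leg: V_out = 47.9 × 5.149/(1.51 + 5.149) = 47.9 × 0.7732 = 37.04 V.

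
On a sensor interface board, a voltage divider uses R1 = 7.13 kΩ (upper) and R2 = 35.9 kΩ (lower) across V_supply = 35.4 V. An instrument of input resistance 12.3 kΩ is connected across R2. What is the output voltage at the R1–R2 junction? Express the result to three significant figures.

V_out ≈ 19.9 V

First combine the lower leg with the load: R2 ‖ R_L = 9.161 kΩ.
Voltage divider with the loaded lower leg: V_out = 35.4 × 9.161/(7.13 + 9.161) = 35.4 × 0.5623 = 19.91 V.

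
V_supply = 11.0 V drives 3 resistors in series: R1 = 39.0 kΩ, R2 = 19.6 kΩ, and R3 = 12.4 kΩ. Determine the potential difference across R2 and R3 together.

Total series resistance ΣR = 39.0 + 19.6 + 12.4 = 71.00 kΩ.
R_{R2..R3} = 19.6 + 12.4 = 32.00 kΩ.
V = V_supply · R/ΣR = 11.0 × 0.4507 = 4.958 V.

V ≈ 4.96 V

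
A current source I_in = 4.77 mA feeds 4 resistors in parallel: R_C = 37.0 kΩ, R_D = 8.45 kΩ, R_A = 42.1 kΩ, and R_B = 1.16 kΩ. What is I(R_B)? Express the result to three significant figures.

I ≈ 3.99 mA

ΣG = 1/37.0 + 1/8.45 + 1/42.1 + 1/1.16 = 1.031.
By the current-divider rule, I = I_in · G_k/ΣG = 4.77 × 0.8360 = 3.988 mA.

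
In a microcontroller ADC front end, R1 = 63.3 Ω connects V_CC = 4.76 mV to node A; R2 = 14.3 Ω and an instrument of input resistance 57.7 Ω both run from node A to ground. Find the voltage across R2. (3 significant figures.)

First combine the lower leg with the load: R2 ‖ R_L = 11.46 Ω.
Voltage divider with the loaded lower leg: V_out = 4.76 × 11.46/(63.3 + 11.46) = 4.76 × 0.1533 = 0.7297 mV.
(Unloaded it would be 0.877 mV; the load pulls it down.)

V_out ≈ 0.730 mV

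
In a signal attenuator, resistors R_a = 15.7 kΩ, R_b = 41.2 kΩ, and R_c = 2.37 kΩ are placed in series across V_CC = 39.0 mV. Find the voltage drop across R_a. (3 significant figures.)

Total series resistance ΣR = 15.7 + 41.2 + 2.37 = 59.27 kΩ.
Voltage divider: V = V_CC · (15.70 / 59.27) = 39.0 × 0.2649 = 10.33 mV.

V ≈ 10.3 mV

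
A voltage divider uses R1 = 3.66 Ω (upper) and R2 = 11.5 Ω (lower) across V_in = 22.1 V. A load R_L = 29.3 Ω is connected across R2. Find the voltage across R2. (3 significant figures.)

R2 ‖ R_L = (11.5 × 29.3)/(11.5 + 29.3) = 8.259 Ω.
Now apply the divider: V_out = 22.1 × 0.6929 = 15.31 V.

V_out ≈ 15.3 V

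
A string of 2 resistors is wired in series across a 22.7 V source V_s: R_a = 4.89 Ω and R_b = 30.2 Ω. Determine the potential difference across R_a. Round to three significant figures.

Series total: ΣR = 4.89 + 30.2 = 35.09 Ω.
V = V_s · R/ΣR = 22.7 × 0.1394 = 3.163 V.

V ≈ 3.16 V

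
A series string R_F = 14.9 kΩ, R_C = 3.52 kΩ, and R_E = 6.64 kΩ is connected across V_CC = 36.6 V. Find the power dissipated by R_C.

ΣR = 25.06 kΩ → I = 36.6/25.06 = 1.460 mA.
P(R_C) = I²·R_C = (1.460)² × 3.52 = 7.508 mW.

P ≈ 7.51 mW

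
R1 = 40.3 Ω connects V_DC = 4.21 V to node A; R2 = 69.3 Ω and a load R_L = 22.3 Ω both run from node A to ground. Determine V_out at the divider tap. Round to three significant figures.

First combine the lower leg with the load: R2 ‖ R_L = 16.87 Ω.
Voltage divider with the loaded lower leg: V_out = 4.21 × 16.87/(40.3 + 16.87) = 4.21 × 0.2951 = 1.242 V.

V_out ≈ 1.24 V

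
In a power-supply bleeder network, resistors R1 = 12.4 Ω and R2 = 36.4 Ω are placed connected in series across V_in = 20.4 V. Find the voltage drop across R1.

ΣR = 12.4 + 36.4 = 48.80 Ω.
By the voltage-divider rule, V = 20.4 × 12.40/48.80 = 5.184 V.

V ≈ 5.18 V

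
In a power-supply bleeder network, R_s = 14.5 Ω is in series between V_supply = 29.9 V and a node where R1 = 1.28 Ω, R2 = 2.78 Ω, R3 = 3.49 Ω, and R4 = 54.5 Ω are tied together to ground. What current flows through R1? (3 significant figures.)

Combine the parallel branches: R_p = (1/1.28 + 1/2.78 + 1/3.49 + 1/54.5)⁻¹ = 0.6916 Ω.
V_A by voltage divider: V_A = 29.9 × 0.6916/(14.5 + 0.6916) = 1.361 V.
Branch current I = V_A/R1 = 1.361/1.28 = 1.063 A.
(Check via current divider: I_total = 1.968 A; share G_k/ΣG = 0.5403 → same result.)

I ≈ 1.06 A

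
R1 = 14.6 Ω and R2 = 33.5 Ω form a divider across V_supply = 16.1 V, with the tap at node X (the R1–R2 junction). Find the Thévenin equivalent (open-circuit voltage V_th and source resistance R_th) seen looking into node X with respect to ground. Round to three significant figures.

V_th ≈ 11.2 V, R_th ≈ 10.2 Ω

Open-circuit (no load on X): V_th = V_supply · R2/(R1 + R2) = 16.1 × 33.5/(14.60 + 33.5) = 11.21 V.
Looking into X with the source shorted: R_th = R1·R2/(R1+R2) = 14.60 × 33.5/48.10 = 10.17 Ω.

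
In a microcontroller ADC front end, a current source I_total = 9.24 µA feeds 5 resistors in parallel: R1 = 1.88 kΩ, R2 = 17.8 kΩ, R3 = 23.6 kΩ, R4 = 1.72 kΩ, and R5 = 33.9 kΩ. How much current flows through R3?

I ≈ 0.315 µA

Total conductance ΣG = 1/1.88 + 1/17.8 + 1/23.6 + 1/1.72 + 1/33.9 = 1.241 (units of 1/kΩ).
By the current-divider rule, I = I_total · G_k/ΣG = 9.24 × 0.03413 = 0.3154 µA.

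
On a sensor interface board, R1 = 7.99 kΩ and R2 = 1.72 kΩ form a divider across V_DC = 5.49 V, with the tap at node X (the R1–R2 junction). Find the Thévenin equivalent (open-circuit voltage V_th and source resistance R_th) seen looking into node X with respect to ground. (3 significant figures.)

Open-circuit (no load on X): V_th = V_DC · R2/(R1 + R2) = 5.49 × 1.72/(7.990 + 1.72) = 0.9725 V.
Looking into X with the source shorted: R_th = R1·R2/(R1+R2) = 7.990 × 1.72/9.710 = 1.415 kΩ.

V_th ≈ 0.972 V, R_th ≈ 1.42 kΩ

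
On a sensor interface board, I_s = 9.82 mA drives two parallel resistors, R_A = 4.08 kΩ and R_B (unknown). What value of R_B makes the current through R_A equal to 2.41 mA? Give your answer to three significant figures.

R_B ≈ 1.33 kΩ

Two-branch current divider: I_A = I_s · R_B/(R_A + R_B).
2.41/9.82 = R_B/(R_A + R_B) → R_B = R_A · (0.2454)/(1 − 0.2454) = 4.08 × 0.3252 = 1.327 kΩ.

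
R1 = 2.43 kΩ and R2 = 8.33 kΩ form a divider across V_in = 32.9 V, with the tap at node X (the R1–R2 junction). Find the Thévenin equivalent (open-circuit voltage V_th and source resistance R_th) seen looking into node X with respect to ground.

V_th is the unloaded tap voltage: V_in · R2/(R1+R2) = 32.9 × 0.7742 = 25.47 V.
Looking into X with the source shorted: R_th = R1·R2/(R1+R2) = 2.430 × 8.33/10.76 = 1.881 kΩ.

V_th ≈ 25.5 V, R_th ≈ 1.88 kΩ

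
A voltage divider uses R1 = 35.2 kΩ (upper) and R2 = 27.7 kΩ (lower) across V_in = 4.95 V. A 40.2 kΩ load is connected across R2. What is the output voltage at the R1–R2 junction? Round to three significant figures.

First combine the lower leg with the load: R2 ‖ R_L = 16.40 kΩ.
Voltage divider with the loaded lower leg: V_out = 4.95 × 16.40/(35.2 + 16.40) = 4.95 × 0.3178 = 1.573 V.

V_out ≈ 1.57 V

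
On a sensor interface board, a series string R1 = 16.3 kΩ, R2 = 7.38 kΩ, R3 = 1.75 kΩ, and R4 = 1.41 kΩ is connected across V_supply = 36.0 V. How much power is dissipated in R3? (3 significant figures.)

Series current I = V_supply/ΣR = 36.0/26.84 = 1.341 mA.
P(R3) = I²·R3 = (1.341)² × 1.75 = 3.148 mW.

P ≈ 3.15 mW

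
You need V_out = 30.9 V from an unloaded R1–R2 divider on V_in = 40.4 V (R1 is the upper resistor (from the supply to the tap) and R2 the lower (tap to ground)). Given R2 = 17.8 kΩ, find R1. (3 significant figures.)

Required fraction k = V_out/V_in = 0.7649.
Rearranging, R1 = R2·(1−k)/k = 17.8 × 0.3074 = 5.472 kΩ.

R1 ≈ 5.47 kΩ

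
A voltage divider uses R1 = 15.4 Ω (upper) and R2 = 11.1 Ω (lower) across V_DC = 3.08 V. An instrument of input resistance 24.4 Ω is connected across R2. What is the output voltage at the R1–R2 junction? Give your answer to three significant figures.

The load sits in parallel with R2, giving an effective lower resistance R2' = R2·R_L/(R2+R_L) = 7.629 Ω.
Then V_out = V_DC · R2'/(R1 + R2') = 3.08 × 7.629/23.03 = 1.020 V.

V_out ≈ 1.02 V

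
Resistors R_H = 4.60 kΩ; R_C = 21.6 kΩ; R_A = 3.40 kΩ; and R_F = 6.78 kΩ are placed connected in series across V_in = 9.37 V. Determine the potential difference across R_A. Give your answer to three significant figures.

ΣR = 4.60 + 21.6 + 3.40 + 6.78 = 36.38 kΩ.
V = V_in · R/ΣR = 9.37 × 0.09346 = 0.8757 V.

V ≈ 0.876 V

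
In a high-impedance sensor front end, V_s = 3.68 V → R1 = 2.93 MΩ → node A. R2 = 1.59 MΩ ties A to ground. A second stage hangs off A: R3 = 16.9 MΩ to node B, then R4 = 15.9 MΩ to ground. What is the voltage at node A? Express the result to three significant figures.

V_A ≈ 1.26 V

The second stage (R3 + R4 = 32.80 MΩ) loads node A in parallel with R2.
Effective lower resistance at A: R2 ‖ 32.80 = 1.516 MΩ.
So V_A = 3.68 × 0.3411 = 1.255 V.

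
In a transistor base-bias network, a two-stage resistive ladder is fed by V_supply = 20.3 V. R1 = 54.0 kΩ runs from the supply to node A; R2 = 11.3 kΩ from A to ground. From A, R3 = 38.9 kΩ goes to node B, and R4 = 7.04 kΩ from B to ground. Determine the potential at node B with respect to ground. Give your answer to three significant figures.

The second stage (R3 + R4 = 45.94 kΩ) loads node A in parallel with R2.
R2 ‖ (R3+R4) = 9.069 kΩ.
V_A = 20.3 × 9.069/(54.0 + 9.069) = 2.919 V.
V_B = V_A × 0.1532 = 0.4473 V.

V_B ≈ 0.447 V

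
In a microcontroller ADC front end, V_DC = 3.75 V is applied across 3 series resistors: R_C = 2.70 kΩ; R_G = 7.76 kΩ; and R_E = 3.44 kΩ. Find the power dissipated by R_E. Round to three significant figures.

The common current is I = 3.75/13.90 = 0.2698 mA.
P = I²R = 0.07278 × 3.44 = 0.2504 mW.

P ≈ 0.250 mW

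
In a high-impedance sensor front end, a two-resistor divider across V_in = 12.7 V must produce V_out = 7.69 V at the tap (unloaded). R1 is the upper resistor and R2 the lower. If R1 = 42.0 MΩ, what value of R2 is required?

The divider ratio is R2/(R1+R2) = 7.69/12.7 = 0.6055.
R2 = R1 · 0.6055/(1 − 0.6055) = 64.47 MΩ.

R2 ≈ 64.5 MΩ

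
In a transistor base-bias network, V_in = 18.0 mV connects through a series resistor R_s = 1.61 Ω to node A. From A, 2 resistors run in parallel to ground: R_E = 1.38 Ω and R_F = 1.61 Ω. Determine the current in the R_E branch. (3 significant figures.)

I ≈ 4.12 mA

Combine the parallel branches: R_p = (1/1.38 + 1/1.61)⁻¹ = 0.7431 Ω.
V_A = 18.0 × 0.7431/2.353 = 5.684 mV.
I(R_E) = V_A / R_E = 5.684/1.38 = 4.119 mA.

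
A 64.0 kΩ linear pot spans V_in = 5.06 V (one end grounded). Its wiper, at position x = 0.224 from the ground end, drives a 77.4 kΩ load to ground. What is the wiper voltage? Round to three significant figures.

V_out ≈ 0.991 V

The pot divides into 49.66 kΩ above the wiper and 14.34 kΩ below.
(x·R_p) ‖ R_L = 12.10 kΩ.
Then V_out = V_in · 12.10/(49.66 + 12.10) = 0.9910 V.
(Unloaded: V_out = x·V_in = 1.13 V.)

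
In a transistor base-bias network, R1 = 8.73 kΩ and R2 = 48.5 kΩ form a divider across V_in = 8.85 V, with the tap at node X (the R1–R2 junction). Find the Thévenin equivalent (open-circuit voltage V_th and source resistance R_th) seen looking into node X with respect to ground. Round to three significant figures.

V_th ≈ 7.50 V, R_th ≈ 7.40 kΩ

V_th is the unloaded tap voltage: V_in · R2/(R1+R2) = 8.85 × 0.8475 = 7.500 V.
With V_in suppressed (replaced by a short), R_th = R1 ‖ R2 = (8.730 × 48.5)/(8.730 + 48.5) = 7.398 kΩ.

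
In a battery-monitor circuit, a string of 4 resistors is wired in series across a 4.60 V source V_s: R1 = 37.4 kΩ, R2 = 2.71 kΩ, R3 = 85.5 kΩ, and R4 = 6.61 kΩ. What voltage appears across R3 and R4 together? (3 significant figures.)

Total series resistance ΣR = 37.4 + 2.71 + 85.5 + 6.61 = 132.2 kΩ.
R_{R3..R4} = 85.5 + 6.61 = 92.11 kΩ.
V = V_s · R/ΣR = 4.60 × 0.6966 = 3.205 V.

V ≈ 3.20 V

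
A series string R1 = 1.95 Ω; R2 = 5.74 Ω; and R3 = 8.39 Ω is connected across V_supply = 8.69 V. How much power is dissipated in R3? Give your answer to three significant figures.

ΣR = 16.08 Ω → I = 8.69/16.08 = 0.5404 A.
P = I²R = 0.2921 × 8.39 = 2.450 W.

P ≈ 2.45 W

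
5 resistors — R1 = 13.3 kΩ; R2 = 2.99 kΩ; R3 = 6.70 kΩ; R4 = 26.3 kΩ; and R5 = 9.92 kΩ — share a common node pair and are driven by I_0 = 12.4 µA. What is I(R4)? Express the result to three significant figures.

I ≈ 0.676 µA

Conductances: ΣG = 1/13.3 + 1/2.99 + 1/6.70 + 1/26.3 + 1/9.92 = 0.6977 (1/kΩ).
Current divider: I(R4) = I_0 · G_k/ΣG = 12.4 × (0.03802/0.6977) = 12.4 × 0.05450 = 0.6757 µA.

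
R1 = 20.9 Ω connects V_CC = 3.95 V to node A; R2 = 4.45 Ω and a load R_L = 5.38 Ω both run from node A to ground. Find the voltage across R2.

First combine the lower leg with the load: R2 ‖ R_L = 2.436 Ω.
Then V_out = V_CC · R2'/(R1 + R2') = 3.95 × 2.436/23.34 = 0.4123 V.

V_out ≈ 0.412 V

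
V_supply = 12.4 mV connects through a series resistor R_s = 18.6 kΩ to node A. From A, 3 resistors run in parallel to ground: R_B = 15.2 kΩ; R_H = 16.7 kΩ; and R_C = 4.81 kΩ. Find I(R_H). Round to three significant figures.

I ≈ 0.103 µA

Equivalent of the parallel group: R_p = 2.998 kΩ.
Node voltage V_A = V_supply · R_p/(R_s + R_p) = 12.4 × 0.1388 = 1.721 mV.
I(R_H) = V_A / R_H = 1.721/16.7 = 0.1031 µA.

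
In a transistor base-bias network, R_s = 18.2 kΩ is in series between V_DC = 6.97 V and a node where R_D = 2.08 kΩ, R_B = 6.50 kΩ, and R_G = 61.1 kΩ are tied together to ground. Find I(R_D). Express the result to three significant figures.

Equivalent of the parallel group: R_p = 1.536 kΩ.
V_A by voltage divider: V_A = 6.97 × 1.536/(18.2 + 1.536) = 0.5425 V.
I(R_D) = V_A / R_D = 0.5425/2.08 = 0.2608 mA.

I ≈ 0.261 mA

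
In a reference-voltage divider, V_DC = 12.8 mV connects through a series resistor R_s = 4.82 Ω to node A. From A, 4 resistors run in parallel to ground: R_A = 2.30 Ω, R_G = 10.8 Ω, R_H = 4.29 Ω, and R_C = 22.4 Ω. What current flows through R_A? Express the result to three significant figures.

Combine the parallel branches: R_p = (1/2.30 + 1/10.8 + 1/4.29 + 1/22.4)⁻¹ = 1.242 Ω.
V_A = 12.8 × 1.242/6.062 = 2.623 mV.
Branch current I = V_A/R_A = 2.623/2.30 = 1.140 mA.

I ≈ 1.14 mA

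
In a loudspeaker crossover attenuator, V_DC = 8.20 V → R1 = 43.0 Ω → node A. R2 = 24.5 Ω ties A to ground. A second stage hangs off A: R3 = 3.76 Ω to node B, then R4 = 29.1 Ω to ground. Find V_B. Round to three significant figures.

V_B ≈ 1.79 V

The second stage (R3 + R4 = 32.86 Ω) loads node A in parallel with R2.
R2 ‖ (R3+R4) = 14.04 Ω.
First divider: V_A = V_DC · 14.04/(43.0 + 14.04) = 2.018 V.
Stage 2 is unloaded, so V_B = V_A · R4/(R3+R4) = 2.018 × 29.1/32.86 = 1.787 V.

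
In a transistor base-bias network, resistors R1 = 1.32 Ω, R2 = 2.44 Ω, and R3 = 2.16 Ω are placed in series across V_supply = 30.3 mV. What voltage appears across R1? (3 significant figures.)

Series total: ΣR = 1.32 + 2.44 + 2.16 = 5.920 Ω.
V = V_supply · R/ΣR = 30.3 × 0.2230 = 6.756 mV.

V ≈ 6.76 mV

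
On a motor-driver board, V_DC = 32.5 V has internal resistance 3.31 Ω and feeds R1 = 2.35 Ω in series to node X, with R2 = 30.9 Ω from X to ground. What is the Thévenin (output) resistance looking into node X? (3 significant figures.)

R_th ≈ 4.78 Ω

R1' = 3.31 + 2.35 = 5.660 Ω (source resistance + R1).
Zeroing V_DC shorts the top of R1' to ground, so R_th = R1' ‖ R2 = 4.784 Ω.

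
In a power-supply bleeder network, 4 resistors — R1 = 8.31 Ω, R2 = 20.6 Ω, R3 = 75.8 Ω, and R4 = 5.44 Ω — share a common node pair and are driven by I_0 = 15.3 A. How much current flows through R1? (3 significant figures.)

I ≈ 5.03 A

Total conductance ΣG = 1/8.31 + 1/20.6 + 1/75.8 + 1/5.44 = 0.3659 (units of 1/Ω).
R1 takes the fraction G_k/ΣG = 0.1203/0.3659 = 0.3289, so I = 15.3 × 0.3289 = 5.032 A.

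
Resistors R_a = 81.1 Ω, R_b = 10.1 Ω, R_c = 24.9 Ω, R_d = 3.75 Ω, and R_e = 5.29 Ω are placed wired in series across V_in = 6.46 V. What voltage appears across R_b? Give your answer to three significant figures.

Series total: ΣR = 81.1 + 10.1 + 24.9 + 3.75 + 5.29 = 125.1 Ω.
V = V_in · R/ΣR = 6.46 × 0.08071 = 0.5214 V.

V ≈ 0.521 V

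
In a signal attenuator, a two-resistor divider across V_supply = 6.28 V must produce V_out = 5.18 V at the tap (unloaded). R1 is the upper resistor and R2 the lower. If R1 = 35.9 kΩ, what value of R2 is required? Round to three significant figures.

R2 ≈ 169 kΩ

V_out/V_supply = R2/(R1+R2) = 0.8248.
Rearranging, R2 = R1·k/(1−k) = 35.9 × 4.709 = 169.1 kΩ.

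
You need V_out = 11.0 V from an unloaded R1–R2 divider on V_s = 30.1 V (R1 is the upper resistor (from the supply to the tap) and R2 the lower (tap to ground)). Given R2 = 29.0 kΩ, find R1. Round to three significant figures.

R1 ≈ 50.4 kΩ

The divider ratio is R2/(R1+R2) = 11.0/30.1 = 0.3654.
Rearranging, R1 = R2·(1−k)/k = 29.0 × 1.736 = 50.35 kΩ.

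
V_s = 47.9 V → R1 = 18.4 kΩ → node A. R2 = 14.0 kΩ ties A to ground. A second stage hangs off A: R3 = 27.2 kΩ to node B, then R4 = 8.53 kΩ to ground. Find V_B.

The second stage (R3 + R4 = 35.73 kΩ) loads node A in parallel with R2.
Effective lower resistance at A: R2 ‖ 35.73 = 10.06 kΩ.
So V_A = 47.9 × 0.3534 = 16.93 V.
Stage 2 is unloaded, so V_B = V_A · R4/(R3+R4) = 16.93 × 8.53/35.73 = 4.042 V.

V_B ≈ 4.04 V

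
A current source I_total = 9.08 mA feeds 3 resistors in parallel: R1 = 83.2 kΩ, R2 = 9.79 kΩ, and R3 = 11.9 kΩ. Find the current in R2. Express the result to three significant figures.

I ≈ 4.68 mA

Total conductance ΣG = 1/83.2 + 1/9.79 + 1/11.9 = 0.1982 (units of 1/kΩ).
Current divider: I(R2) = I_total · G_k/ΣG = 9.08 × (0.1021/0.1982) = 9.08 × 0.5154 = 4.680 mA.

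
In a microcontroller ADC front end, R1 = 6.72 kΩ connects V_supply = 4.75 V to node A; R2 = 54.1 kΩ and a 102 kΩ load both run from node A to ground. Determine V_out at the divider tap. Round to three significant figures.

V_out ≈ 3.99 V

First combine the lower leg with the load: R2 ‖ R_L = 35.35 kΩ.
Then V_out = V_supply · R2'/(R1 + R2') = 4.75 × 35.35/42.07 = 3.991 V.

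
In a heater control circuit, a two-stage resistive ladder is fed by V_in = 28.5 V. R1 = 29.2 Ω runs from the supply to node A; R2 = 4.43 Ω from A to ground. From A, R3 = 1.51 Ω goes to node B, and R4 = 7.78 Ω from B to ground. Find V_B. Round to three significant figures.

The second stage (R3 + R4 = 9.290 Ω) loads node A in parallel with R2.
Effective lower resistance at A: R2 ‖ 9.290 = 3.000 Ω.
V_A = 28.5 × 3.000/(29.2 + 3.000) = 2.655 V.
Stage 2 is unloaded, so V_B = V_A · R4/(R3+R4) = 2.655 × 7.78/9.290 = 2.223 V.

V_B ≈ 2.22 V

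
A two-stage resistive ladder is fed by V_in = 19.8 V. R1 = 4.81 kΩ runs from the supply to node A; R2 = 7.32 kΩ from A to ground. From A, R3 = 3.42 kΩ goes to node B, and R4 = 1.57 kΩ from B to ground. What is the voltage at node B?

Node A sees R2 in parallel with the series input of stage 2, R3 + R4 = 4.990 kΩ.
R2 ‖ (R3+R4) = 2.967 kΩ.
So V_A = 19.8 × 0.3815 = 7.554 V.
Then the unloaded second divider: V_B = V_A × R4/(R3+R4) = 7.554 × 0.3146 = 2.377 V.

V_B ≈ 2.38 V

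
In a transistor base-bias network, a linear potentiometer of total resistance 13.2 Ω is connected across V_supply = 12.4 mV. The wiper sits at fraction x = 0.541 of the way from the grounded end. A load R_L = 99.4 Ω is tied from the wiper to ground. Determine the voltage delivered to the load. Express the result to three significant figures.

V_out ≈ 6.49 mV

Lower segment x·R_p = 7.141 Ω; upper segment (1−x)·R_p = 6.059 Ω.
R_L loads the lower segment: effective lower R = 6.663 Ω.
Then V_out = V_supply · 6.663/(6.059 + 6.663) = 6.494 mV.
(Unloaded: V_out = x·V_supply = 6.71 mV.)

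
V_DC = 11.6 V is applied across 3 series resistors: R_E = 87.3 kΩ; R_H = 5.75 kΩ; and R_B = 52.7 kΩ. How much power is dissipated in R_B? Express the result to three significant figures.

P ≈ 0.334 mW

ΣR = 145.8 kΩ → I = 11.6/145.8 = 0.07959 mA.
V(R_B) = I·R = 4.194 V; P = V·I = 4.194 × 0.07959 = 0.3338 mW.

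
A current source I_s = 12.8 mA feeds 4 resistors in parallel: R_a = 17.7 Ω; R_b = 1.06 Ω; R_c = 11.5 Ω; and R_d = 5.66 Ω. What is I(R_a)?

ΣG = 1/17.7 + 1/1.06 + 1/11.5 + 1/5.66 = 1.264.
R_a takes the fraction G_k/ΣG = 0.05650/1.264 = 0.04471, so I = 12.8 × 0.04471 = 0.5723 mA.

I ≈ 0.572 mA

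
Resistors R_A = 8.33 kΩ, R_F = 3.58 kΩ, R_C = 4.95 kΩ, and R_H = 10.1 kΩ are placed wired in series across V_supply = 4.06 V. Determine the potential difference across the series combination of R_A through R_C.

ΣR = 8.33 + 3.58 + 4.95 + 10.1 = 26.96 kΩ.
R_{R_A..R_C} = 8.33 + 3.58 + 4.95 = 16.86 kΩ.
By the voltage-divider rule, V = 4.06 × 16.86/26.96 = 2.539 V.

V ≈ 2.54 V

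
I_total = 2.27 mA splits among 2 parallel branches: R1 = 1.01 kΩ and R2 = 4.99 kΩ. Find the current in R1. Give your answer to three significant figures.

With just two branches, the current splits inversely with resistance.
I(R1) = 2.27 × 4.99/(1.01 + 4.99) = 2.27 × 0.8317 = 1.888 mA.

I ≈ 1.89 mA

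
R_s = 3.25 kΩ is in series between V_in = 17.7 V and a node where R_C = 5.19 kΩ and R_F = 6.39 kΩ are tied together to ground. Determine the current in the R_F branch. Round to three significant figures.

I ≈ 1.30 mA

Combine the parallel branches: R_p = (1/5.19 + 1/6.39)⁻¹ = 2.864 kΩ.
V_A by voltage divider: V_A = 17.7 × 2.864/(3.25 + 2.864) = 8.291 V.
Branch current I = V_A/R_F = 8.291/6.39 = 1.298 mA.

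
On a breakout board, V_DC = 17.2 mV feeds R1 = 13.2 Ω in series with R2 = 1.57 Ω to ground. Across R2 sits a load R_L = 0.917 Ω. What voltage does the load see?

The load sits in parallel with R2, giving an effective lower resistance R2' = R2·R_L/(R2+R_L) = 0.5789 Ω.
Then V_out = V_DC · R2'/(R1 + R2') = 17.2 × 0.5789/13.78 = 0.7226 mV.
(Unloaded it would be 1.83 mV; the load pulls it down.)

V_out ≈ 0.723 mV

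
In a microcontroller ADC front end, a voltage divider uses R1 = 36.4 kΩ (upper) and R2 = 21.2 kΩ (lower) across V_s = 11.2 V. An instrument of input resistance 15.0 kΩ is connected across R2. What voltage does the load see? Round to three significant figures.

V_out ≈ 2.18 V

The load sits in parallel with R2, giving an effective lower resistance R2' = R2·R_L/(R2+R_L) = 8.785 kΩ.
Voltage divider with the loaded lower leg: V_out = 11.2 × 8.785/(36.4 + 8.785) = 11.2 × 0.1944 = 2.177 V.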